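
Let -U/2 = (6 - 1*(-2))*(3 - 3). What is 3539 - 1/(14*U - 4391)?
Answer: 15539750/4391 ≈ 3539.0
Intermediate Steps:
U = 0 (U = -2*(6 - 1*(-2))*(3 - 3) = -2*(6 + 2)*0 = -16*0 = -2*0 = 0)
3539 - 1/(14*U - 4391) = 3539 - 1/(14*0 - 4391) = 3539 - 1/(0 - 4391) = 3539 - 1/(-4391) = 3539 - 1*(-1/4391) = 3539 + 1/4391 = 15539750/4391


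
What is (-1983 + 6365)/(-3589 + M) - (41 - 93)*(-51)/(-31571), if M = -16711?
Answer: -6036323/45777950 ≈ -0.13186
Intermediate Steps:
(-1983 + 6365)/(-3589 + M) - (41 - 93)*(-51)/(-31571) = (-1983 + 6365)/(-3589 - 16711) - (41 - 93)*(-51)/(-31571) = 4382/(-20300) - (-52*(-51))*(-1)/31571 = 4382*(-1/20300) - 2652*(-1)/31571 = -313/1450 - 1*(-2652/31571) = -313/1450 + 2652/31571 = -6036323/45777950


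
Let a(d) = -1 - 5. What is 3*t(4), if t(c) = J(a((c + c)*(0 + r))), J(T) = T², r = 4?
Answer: 108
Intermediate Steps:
a(d) = -6
t(c) = 36 (t(c) = (-6)² = 36)
3*t(4) = 3*36 = 108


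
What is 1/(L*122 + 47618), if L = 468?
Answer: 1/104714 ≈ 9.5498e-6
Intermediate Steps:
1/(L*122 + 47618) = 1/(468*122 + 47618) = 1/(57096 + 47618) = 1/104714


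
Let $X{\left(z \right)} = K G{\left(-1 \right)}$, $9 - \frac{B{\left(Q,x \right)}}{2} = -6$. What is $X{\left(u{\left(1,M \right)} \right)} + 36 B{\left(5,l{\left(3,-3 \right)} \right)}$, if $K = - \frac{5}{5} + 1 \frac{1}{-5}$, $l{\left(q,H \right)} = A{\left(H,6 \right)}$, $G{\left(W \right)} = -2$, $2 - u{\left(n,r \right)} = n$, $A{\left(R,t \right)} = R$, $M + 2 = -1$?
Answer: $\frac{5412}{5} \approx 1082.4$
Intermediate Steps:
$M = -3$ ($M = -2 - 1 = -3$)
$u{\left(n,r \right)} = 2 - n$
$l{\left(q,H \right)} = H$
$B{\left(Q,x \right)} = 30$ ($B{\left(Q,x \right)} = 18 - -12 = 18 + 12 = 30$)
$K = - \frac{6}{5}$ ($K = \left(-5\right) \frac{1}{5} + 1 \left(- \frac{1}{5}\right) = -1 - \frac{1}{5} = - \frac{6}{5} \approx -1.2$)
$X{\left(z \right)} = \frac{12}{5}$ ($X{\left(z \right)} = \left(- \frac{6}{5}\right) \left(-2\right) = \frac{12}{5}$)
$X{\left(u{\left(1,M \right)} \right)} + 36 B{\left(5,l{\left(3,-3 \right)} \right)} = \frac{12}{5} + 36 \cdot 30 = \frac{12}{5} + 1080 = \frac{5412}{5}$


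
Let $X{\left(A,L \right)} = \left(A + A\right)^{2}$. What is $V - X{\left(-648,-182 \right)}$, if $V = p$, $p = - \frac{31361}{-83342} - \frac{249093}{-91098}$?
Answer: $- \frac{50603600519336}{30128133} \approx -1.6796 \cdot 10^{6}$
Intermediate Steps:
$p = \frac{93717592}{30128133}$ ($p = \left(-31361\right) \left(- \frac{1}{83342}\right) - - \frac{27677}{10122} = \frac{31361}{83342} + \frac{27677}{10122} = \frac{93717592}{30128133} \approx 3.1106$)
$X{\left(A,L \right)} = 4 A^{2}$ ($X{\left(A,L \right)} = \left(2 A\right)^{2} = 4 A^{2}$)
$V = \frac{93717592}{30128133} \approx 3.1106$
$V - X{\left(-648,-182 \right)} = \frac{93717592}{30128133} - 4 \left(-648\right)^{2} = \frac{93717592}{30128133} - 4 \cdot 419904 = \frac{93717592}{30128133} - 1679616 = - \frac{50603600519336}{30128133}$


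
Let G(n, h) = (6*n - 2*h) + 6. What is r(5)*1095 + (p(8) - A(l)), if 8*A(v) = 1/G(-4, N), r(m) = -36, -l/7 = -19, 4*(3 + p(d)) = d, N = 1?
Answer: -6307359/160 ≈ -39421.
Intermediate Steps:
p(d) = -3 + d/4
l = 133 (l = -7*(-19) = 133)
G(n, h) = 6 - 2*h + 6*n (G(n, h) = (-2*h + 6*n) + 6 = 6 - 2*h + 6*n)
A(v) = -1/160 (A(v) = 1/(8*(6 - 2*1 + 6*(-4))) = 1/(8*(6 - 2 - 24)) = (⅛)/(-20) = (⅛)*(-1/20) = -1/160)
r(5)*1095 + (p(8) - A(l)) = -36*1095 + ((-3 + (¼)*8) - 1*(-1/160)) = -39420 + ((-3 + 2) + 1/160) = -39420 + (-1 + 1/160) = -39420 - 159/160 = -6307359/160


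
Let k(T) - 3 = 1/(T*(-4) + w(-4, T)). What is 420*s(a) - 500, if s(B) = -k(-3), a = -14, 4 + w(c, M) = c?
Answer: -1865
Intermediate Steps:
w(c, M) = -4 + c
k(T) = 3 + 1/(-8 - 4*T) (k(T) = 3 + 1/(T*(-4) + (-4 - 4)) = 3 + 1/(-4*T - 8) = 3 + 1/(-8 - 4*T))
s(B) = -13/4 (s(B) = -(23 + 12*(-3))/(4*(2 - 3)) = -(23 - 36)/(4*(-1)) = -(-1)*(-13)/4 = -1*13/4 = -13/4)
420*s(a) - 500 = 420*(-13/4) - 500 = -1365 - 500 = -1865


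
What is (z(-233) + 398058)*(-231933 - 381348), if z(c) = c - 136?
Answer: -243895107609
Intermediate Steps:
z(c) = -136 + c
(z(-233) + 398058)*(-231933 - 381348) = ((-136 - 233) + 398058)*(-231933 - 381348) = (-369 + 398058)*(-613281) = 397689*(-613281) = -243895107609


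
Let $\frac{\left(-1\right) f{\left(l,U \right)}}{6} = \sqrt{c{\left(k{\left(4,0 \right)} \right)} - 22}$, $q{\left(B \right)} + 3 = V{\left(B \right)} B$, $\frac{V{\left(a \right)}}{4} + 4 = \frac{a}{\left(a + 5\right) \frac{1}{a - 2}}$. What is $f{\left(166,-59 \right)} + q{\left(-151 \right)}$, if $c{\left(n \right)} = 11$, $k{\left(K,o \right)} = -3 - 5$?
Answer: $\frac{7153255}{73} - 6 i \sqrt{11} \approx 97990.0 - 19.9 i$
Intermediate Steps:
$k{\left(K,o \right)} = -8$ ($k{\left(K,o \right)} = -3 - 5 = -8$)
$V{\left(a \right)} = -16 + \frac{4 a \left(-2 + a\right)}{5 + a}$ ($V{\left(a \right)} = -16 + 4 \frac{a}{\left(a + 5\right) \frac{1}{a - 2}} = -16 + 4 \frac{a}{\left(5 + a\right) \frac{1}{-2 + a}} = -16 + 4 \frac{a}{\frac{1}{-2 + a} \left(5 + a\right)} = -16 + 4 a \frac{-2 + a}{5 + a} = -16 + 4 \frac{a \left(-2 + a\right)}{5 + a} = -16 + \frac{4 a \left(-2 + a\right)}{5 + a}$)
$q{\left(B \right)} = -3 + \frac{4 B \left(-20 + B^{2} - 6 B\right)}{5 + B}$ ($q{\left(B \right)} = -3 + \frac{4 \left(-20 + B^{2} - 6 B\right)}{5 + B} B = -3 + \frac{4 B \left(-20 + B^{2} - 6 B\right)}{5 + B}$)
$f{\left(l,U \right)} = - 6 i \sqrt{11}$ ($f{\left(l,U \right)} = - 6 \sqrt{11 - 22} = - 6 \sqrt{-11} = - 6 i \sqrt{11}$)
$f{\left(166,-59 \right)} + q{\left(-151 \right)} = - 6 i \sqrt{11} + \frac{-15 - -12533 - 24 \left(-151\right)^{2} + 4 \left(-151\right)^{3}}{5 - 151} = - 6 i \sqrt{11} + \frac{-15 + 12533 - 547224 + 4 \left(-3442951\right)}{-146} = - 6 i \sqrt{11} - \frac{-15 + 12533 - 547224 - 13771804}{146} = - 6 i \sqrt{11} - - \frac{7153255}{73} = - 6 i \sqrt{11} + \frac{7153255}{73} = \frac{7153255}{73} - 6 i \sqrt{11}$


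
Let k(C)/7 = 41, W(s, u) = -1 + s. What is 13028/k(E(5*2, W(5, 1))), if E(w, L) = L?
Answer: 13028/287 ≈ 45.394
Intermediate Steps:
k(C) = 287 (k(C) = 7*41 = 287)
13028/k(E(5*2, W(5, 1))) = 13028/287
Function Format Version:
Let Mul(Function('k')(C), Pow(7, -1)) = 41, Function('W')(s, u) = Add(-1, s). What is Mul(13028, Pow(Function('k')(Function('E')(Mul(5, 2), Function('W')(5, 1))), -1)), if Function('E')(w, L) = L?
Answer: Rational(13028, 287) ≈ 45.394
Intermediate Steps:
Function('k')(C) = 287 (Function('k')(C) = Mul(7, 41) = 287)
Mul(13028, Pow(Function('k')(Function('E')(Mul(5, 2), Function('W')(5, 1))), -1)) = Mul(13028, Pow(287, -1)) = Mul(13028, Rational(1, 287)) = Rational(13028, 287)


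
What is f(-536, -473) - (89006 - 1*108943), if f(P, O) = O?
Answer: 19464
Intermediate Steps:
f(-536, -473) - (89006 - 1*108943) = -473 - (89006 - 1*108943) = -473 - (89006 - 108943) = -473 - 1*(-19937) = -473 + 19937 = 19464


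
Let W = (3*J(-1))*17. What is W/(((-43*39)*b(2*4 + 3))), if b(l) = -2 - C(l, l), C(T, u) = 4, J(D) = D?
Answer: -17/3354 ≈ -0.0050686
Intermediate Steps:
b(l) = -6 (b(l) = -2 - 1*4 = -2 - 4 = -6)
W = -51 (W = (3*(-1))*17 = -3*17 = -51)
W/(((-43*39)*b(2*4 + 3))) = -51/(-43*39*(-6)) = -51/((-1677*(-6))) = -51/10062 = -51*1/10062 = -17/3354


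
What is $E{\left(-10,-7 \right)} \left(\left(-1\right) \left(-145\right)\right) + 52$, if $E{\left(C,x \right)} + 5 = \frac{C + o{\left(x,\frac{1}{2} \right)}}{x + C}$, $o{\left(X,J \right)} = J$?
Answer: $- \frac{20127}{34} \approx -591.97$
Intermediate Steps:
$E{\left(C,x \right)} = -5 + \frac{\frac{1}{2} + C}{C + x}$ ($E{\left(C,x \right)} = -5 + \frac{C + \frac{1}{2}}{x + C} = -5 + \frac{C + \frac{1}{2}}{C + x} = -5 + \frac{\frac{1}{2} + C}{C + x}$)
$E{\left(-10,-7 \right)} \left(\left(-1\right) \left(-145\right)\right) + 52 = \frac{\frac{1}{2} - -35 - -40}{-10 - 7} \left(\left(-1\right) \left(-145\right)\right) + 52 = \frac{\frac{1}{2} + 35 + 40}{-17} \cdot 145 + 52 = \left(- \frac{1}{17}\right) \frac{151}{2} \cdot 145 + 52 = \left(- \frac{151}{34}\right) 145 + 52 = - \frac{21895}{34} + 52 = - \frac{20127}{34}$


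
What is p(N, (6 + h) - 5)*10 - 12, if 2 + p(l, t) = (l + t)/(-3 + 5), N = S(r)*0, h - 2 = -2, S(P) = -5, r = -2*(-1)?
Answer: -27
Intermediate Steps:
r = 2
h = 0 (h = 2 - 2 = 0)
N = 0 (N = -5*0 = 0)
p(l, t) = -2 + l/2 + t/2 (p(l, t) = -2 + (l + t)/(-3 + 5) = -2 + (l + t)/2 = -2 + (l + t)*(½) = -2 + (l/2 + t/2) = -2 + l/2 + t/2)
p(N, (6 + h) - 5)*10 - 12 = (-2 + (½)*0 + ((6 + 0) - 5)/2)*10 - 12 = (-2 + 0 + (6 - 5)/2)*10 - 12 = (-2 + 0 + (½)*1)*10 - 12 = (-2 + 0 + ½)*10 - 12 = -3/2*10 - 12 = -15 - 12 = -27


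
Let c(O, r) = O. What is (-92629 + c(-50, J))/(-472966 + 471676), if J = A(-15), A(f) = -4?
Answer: 30893/430 ≈ 71.844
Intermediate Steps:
J = -4
(-92629 + c(-50, J))/(-472966 + 471676) = (-92629 - 50)/(-472966 + 471676) = -92679/(-1290) = -92679*(-1/1290) = 30893/430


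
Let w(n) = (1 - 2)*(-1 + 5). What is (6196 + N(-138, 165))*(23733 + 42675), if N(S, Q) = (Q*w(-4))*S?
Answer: 6459904608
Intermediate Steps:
w(n) = -4 (w(n) = -1*4 = -4)
N(S, Q) = -4*Q*S (N(S, Q) = (Q*(-4))*S = (-4*Q)*S = -4*Q*S)
(6196 + N(-138, 165))*(23733 + 42675) = (6196 - 4*165*(-138))*(23733 + 42675) = (6196 + 91080)*66408 = 97276*66408 = 6459904608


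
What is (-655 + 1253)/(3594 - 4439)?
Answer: -46/65 ≈ -0.70769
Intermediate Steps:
(-655 + 1253)/(3594 - 4439) = 598/(-845) = 598*(-1/845) = -46/65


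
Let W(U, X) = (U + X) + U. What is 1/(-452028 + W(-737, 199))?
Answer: -1/453303 ≈ -2.2060e-6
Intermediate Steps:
W(U, X) = X + 2*U
1/(-452028 + W(-737, 199)) = 1/(-452028 + (199 + 2*(-737))) = 1/(-452028 + (199 - 1474)) = 1/(-452028 - 1275) = 1/(-453303) = -1/453303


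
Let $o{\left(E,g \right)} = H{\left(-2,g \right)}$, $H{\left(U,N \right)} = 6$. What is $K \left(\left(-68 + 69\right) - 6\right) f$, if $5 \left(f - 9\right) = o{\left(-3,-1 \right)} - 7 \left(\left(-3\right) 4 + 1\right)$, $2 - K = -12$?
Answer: $-1792$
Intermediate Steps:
$K = 14$ ($K = 2 - -12 = 2 + 12 = 14$)
$o{\left(E,g \right)} = 6$
$f = \frac{128}{5}$ ($f = 9 + \frac{6 - 7 \left(\left(-3\right) 4 + 1\right)}{5} = 9 + \frac{6 - 7 \left(-12 + 1\right)}{5} = 9 + \frac{6 - -77}{5} = 9 + \frac{6 + 77}{5} = 9 + \frac{1}{5} \cdot 83 = 9 + \frac{83}{5} = \frac{128}{5} \approx 25.6$)
$K \left(\left(-68 + 69\right) - 6\right) f = 14 \left(\left(-68 + 69\right) - 6\right) \frac{128}{5} = 14 \left(1 - 6\right) \frac{128}{5} = 14 \left(-5\right) \frac{128}{5} = \left(-70\right) \frac{128}{5} = -1792$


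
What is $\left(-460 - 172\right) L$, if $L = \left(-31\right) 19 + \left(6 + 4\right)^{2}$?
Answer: $309048$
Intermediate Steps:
$L = -489$ ($L = -589 + 10^{2} = -589 + 100 = -489$)
$\left(-460 - 172\right) L = \left(-460 - 172\right) \left(-489\right) = \left(-632\right) \left(-489\right) = 309048$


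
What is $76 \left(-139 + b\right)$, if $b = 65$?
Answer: $-5624$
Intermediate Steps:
$76 \left(-139 + b\right) = 76 \left(-139 + 65\right) = 76 \left(-74\right) = -5624$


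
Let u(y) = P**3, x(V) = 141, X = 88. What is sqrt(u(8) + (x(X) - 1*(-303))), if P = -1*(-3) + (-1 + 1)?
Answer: sqrt(471) ≈ 21.703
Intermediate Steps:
P = 3 (P = 3 + 0 = 3)
u(y) = 27 (u(y) = 3**3 = 27)
sqrt(u(8) + (x(X) - 1*(-303))) = sqrt(27 + (141 - 1*(-303))) = sqrt(27 + (141 + 303)) = sqrt(27 + 444) = sqrt(471)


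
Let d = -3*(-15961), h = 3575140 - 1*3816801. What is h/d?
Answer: -241661/47883 ≈ -5.0469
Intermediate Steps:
h = -241661 (h = 3575140 - 3816801 = -241661)
d = 47883
h/d = -241661/47883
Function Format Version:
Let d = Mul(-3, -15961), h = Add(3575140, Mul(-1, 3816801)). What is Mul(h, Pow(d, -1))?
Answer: Rational(-241661, 47883) ≈ -5.0469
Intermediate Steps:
h = -241661 (h = Add(3575140, -3816801) = -241661)
d = 47883
Mul(h, Pow(d, -1)) = Mul(-241661, Pow(47883, -1)) = Mul(-241661, Rational(1, 47883)) = Rational(-241661, 47883)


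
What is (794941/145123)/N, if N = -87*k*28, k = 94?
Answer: -113563/4747263576 ≈ -2.3922e-5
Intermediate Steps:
N = -228984 (N = -87*94*28 = -8178*28 = -228984)
(794941/145123)/N = (794941/145123)/(-228984) = (794941*(1/145123))*(-1/228984) = (794941/145123)*(-1/228984) = -113563/4747263576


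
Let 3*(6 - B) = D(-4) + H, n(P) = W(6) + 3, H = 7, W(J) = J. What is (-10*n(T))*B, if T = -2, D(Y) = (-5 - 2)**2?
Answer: 1140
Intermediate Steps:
D(Y) = 49 (D(Y) = (-7)**2 = 49)
n(P) = 9 (n(P) = 6 + 3 = 9)
B = -38/3 (B = 6 - (49 + 7)/3 = 6 - 1/3*56 = 6 - 56/3 = -38/3 ≈ -12.667)
(-10*n(T))*B = -10*9*(-38/3) = -90*(-38/3) = 1140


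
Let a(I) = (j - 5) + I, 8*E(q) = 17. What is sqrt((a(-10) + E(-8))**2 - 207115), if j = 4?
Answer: I*sqrt(13250319)/8 ≈ 455.01*I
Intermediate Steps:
E(q) = 17/8 (E(q) = (1/8)*17 = 17/8)
a(I) = -1 + I (a(I) = (4 - 5) + I = -1 + I)
sqrt((a(-10) + E(-8))**2 - 207115) = sqrt(((-1 - 10) + 17/8)**2 - 207115) = sqrt((-11 + 17/8)**2 - 207115) = sqrt((-71/8)**2 - 207115) = sqrt(5041/64 - 207115) = sqrt(-13250319/64) = I*sqrt(13250319)/8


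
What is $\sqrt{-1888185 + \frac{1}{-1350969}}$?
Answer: $\frac{i \sqrt{3446158993848926754}}{1350969} \approx 1374.1 i$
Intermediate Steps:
$\sqrt{-1888185 + \frac{1}{-1350969}} = \sqrt{-1888185 - \frac{1}{1350969}} = \sqrt{- \frac{2550879401266}{1350969}} = \frac{i \sqrt{3446158993848926754}}{1350969}$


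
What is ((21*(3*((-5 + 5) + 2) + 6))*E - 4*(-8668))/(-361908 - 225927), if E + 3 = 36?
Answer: -42988/587835 ≈ -0.073129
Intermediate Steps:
E = 33 (E = -3 + 36 = 33)
((21*(3*((-5 + 5) + 2) + 6))*E - 4*(-8668))/(-361908 - 225927) = ((21*(3*((-5 + 5) + 2) + 6))*33 - 4*(-8668))/(-361908 - 225927) = ((21*(3*(0 + 2) + 6))*33 + 34672)/(-587835) = ((21*(3*2 + 6))*33 + 34672)*(-1/587835) = ((21*(6 + 6))*33 + 34672)*(-1/587835) = ((21*12)*33 + 34672)*(-1/587835) = (252*33 + 34672)*(-1/587835) = (8316 + 34672)*(-1/587835) = 42988*(-1/587835) = -42988/587835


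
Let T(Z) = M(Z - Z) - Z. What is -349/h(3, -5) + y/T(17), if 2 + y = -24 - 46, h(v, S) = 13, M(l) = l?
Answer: -4997/221 ≈ -22.611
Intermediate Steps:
T(Z) = -Z (T(Z) = (Z - Z) - Z = 0 - Z = -Z)
y = -72 (y = -2 + (-24 - 46) = -2 - 70 = -72)
-349/h(3, -5) + y/T(17) = -349/13 - 72/((-1*17)) = -349*1/13 - 72/(-17) = -349/13 - 72*(-1/17) = -349/13 + 72/17 = -4997/221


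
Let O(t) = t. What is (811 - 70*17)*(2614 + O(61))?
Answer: -1013825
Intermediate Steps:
(811 - 70*17)*(2614 + O(61)) = (811 - 70*17)*(2614 + 61) = (811 - 1190)*2675 = -379*2675 = -1013825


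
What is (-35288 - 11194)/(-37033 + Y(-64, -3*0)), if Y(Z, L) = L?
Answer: 46482/37033 ≈ 1.2551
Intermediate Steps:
(-35288 - 11194)/(-37033 + Y(-64, -3*0)) = (-35288 - 11194)/(-37033 - 3*0) = -46482/(-37033 + 0) = -46482/(-37033) = -46482*(-1/37033) = 46482/37033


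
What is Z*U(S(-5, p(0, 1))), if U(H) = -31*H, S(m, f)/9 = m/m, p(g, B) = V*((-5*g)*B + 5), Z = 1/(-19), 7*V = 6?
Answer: 279/19 ≈ 14.684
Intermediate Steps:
V = 6/7 (V = (⅐)*6 = 6/7 ≈ 0.85714)
Z = -1/19 ≈ -0.052632
p(g, B) = 30/7 - 30*B*g/7 (p(g, B) = 6*((-5*g)*B + 5)/7 = 6*(-5*B*g + 5)/7 = 6*(5 - 5*B*g)/7 = 30/7 - 30*B*g/7)
S(m, f) = 9 (S(m, f) = 9*(m/m) = 9*1 = 9)
Z*U(S(-5, p(0, 1))) = -(-31)*9/19 = -1/19*(-279) = 279/19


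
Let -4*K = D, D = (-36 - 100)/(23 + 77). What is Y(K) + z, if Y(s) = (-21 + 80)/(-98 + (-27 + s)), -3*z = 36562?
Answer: -227899796/18699 ≈ -12188.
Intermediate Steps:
D = -34/25 (D = -136/100 = -136*1/100 = -34/25 ≈ -1.3600)
z = -36562/3 (z = -⅓*36562 = -36562/3 ≈ -12187.)
K = 17/50 (K = -¼*(-34/25) = 17/50 ≈ 0.34000)
Y(s) = 59/(-125 + s)
Y(K) + z = 59/(-125 + 17/50) - 36562/3 = 59/(-6233/50) - 36562/3 = 59*(-50/6233) - 36562/3 = -2950/6233 - 36562/3 = -227899796/18699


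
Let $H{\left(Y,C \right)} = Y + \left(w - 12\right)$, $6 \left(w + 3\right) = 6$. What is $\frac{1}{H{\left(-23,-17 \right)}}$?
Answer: $- \frac{1}{37} \approx -0.027027$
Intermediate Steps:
$w = -2$ ($w = -3 + \frac{1}{6} \cdot 6 = -3 + 1 = -2$)
$H{\left(Y,C \right)} = -14 + Y$ ($H{\left(Y,C \right)} = Y - 14 = -14 + Y$)
$\frac{1}{H{\left(-23,-17 \right)}} = \frac{1}{-14 - 23} = \frac{1}{-37} = - \frac{1}{37}$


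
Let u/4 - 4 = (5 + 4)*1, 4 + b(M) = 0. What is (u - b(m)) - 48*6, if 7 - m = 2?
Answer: -232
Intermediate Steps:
m = 5 (m = 7 - 1*2 = 7 - 2 = 5)
b(M) = -4 (b(M) = -4 + 0 = -4)
u = 52 (u = 16 + 4*((5 + 4)*1) = 16 + 4*(9*1) = 16 + 4*9 = 16 + 36 = 52)
(u - b(m)) - 48*6 = (52 - 1*(-4)) - 48*6 = (52 + 4) - 288 = 56 - 288 = -232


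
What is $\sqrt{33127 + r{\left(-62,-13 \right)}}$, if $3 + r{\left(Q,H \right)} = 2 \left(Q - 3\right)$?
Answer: $3 \sqrt{3666} \approx 181.64$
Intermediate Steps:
$r{\left(Q,H \right)} = -9 + 2 Q$ ($r{\left(Q,H \right)} = -3 + 2 \left(Q - 3\right) = -3 + 2 \left(-3 + Q\right) = -3 + \left(-6 + 2 Q\right) = -9 + 2 Q$)
$\sqrt{33127 + r{\left(-62,-13 \right)}} = \sqrt{33127 + \left(-9 + 2 \left(-62\right)\right)} = \sqrt{33127 - 133} = \sqrt{32994} = 3 \sqrt{3666}$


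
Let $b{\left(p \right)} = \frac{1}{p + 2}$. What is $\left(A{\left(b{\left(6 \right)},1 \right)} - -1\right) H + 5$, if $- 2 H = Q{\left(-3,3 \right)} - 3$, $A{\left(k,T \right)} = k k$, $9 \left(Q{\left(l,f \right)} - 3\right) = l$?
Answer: $\frac{1985}{384} \approx 5.1693$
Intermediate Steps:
$Q{\left(l,f \right)} = 3 + \frac{l}{9}$
$b{\left(p \right)} = \frac{1}{2 + p}$
$A{\left(k,T \right)} = k^{2}$
$H = \frac{1}{6}$ ($H = - \frac{\left(3 + \frac{1}{9} \left(-3\right)\right) - 3}{2} = - \frac{\left(3 - \frac{1}{3}\right) - 3}{2} = - \frac{\frac{8}{3} - 3}{2} = \left(- \frac{1}{2}\right) \left(- \frac{1}{3}\right) = \frac{1}{6} \approx 0.16667$)
$\left(A{\left(b{\left(6 \right)},1 \right)} - -1\right) H + 5 = \left(\left(\frac{1}{2 + 6}\right)^{2} - -1\right) \frac{1}{6} + 5 = \left(\left(\frac{1}{8}\right)^{2} + 1\right) \frac{1}{6} + 5 = \left(\frac{1}{64} + 1\right) \frac{1}{6} + 5 = \frac{65}{64} \cdot \frac{1}{6} + 5 = \frac{65}{384} + 5 = \frac{1985}{384}$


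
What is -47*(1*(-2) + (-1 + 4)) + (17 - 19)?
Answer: -49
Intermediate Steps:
-47*(1*(-2) + (-1 + 4)) + (17 - 19) = -47*(-2 + 3) - 2 = -47*1 - 2 = -47 - 2 = -49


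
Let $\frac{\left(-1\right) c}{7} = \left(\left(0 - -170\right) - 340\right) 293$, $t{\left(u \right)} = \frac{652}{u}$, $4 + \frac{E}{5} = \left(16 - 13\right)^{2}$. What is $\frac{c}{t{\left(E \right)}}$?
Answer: $\frac{4358375}{326} \approx 13369.0$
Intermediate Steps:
$E = 25$ ($E = -20 + 5 \left(16 - 13\right)^{2} = -20 + 5 \cdot 3^{2} = -20 + 5 \cdot 9 = -20 + 45 = 25$)
$c = 348670$ ($c = - 7 \left(\left(0 - -170\right) - 340\right) 293 = - 7 \left(\left(0 + 170\right) - 340\right) 293 = - 7 \left(170 - 340\right) 293 = - 7 \left(\left(-170\right) 293\right) = \left(-7\right) \left(-49810\right) = 348670$)
$\frac{c}{t{\left(E \right)}} = \frac{348670}{652 \cdot \frac{1}{25}} = \frac{348670}{\frac{652}{25}} = 348670 \cdot \frac{25}{652} = \frac{4358375}{326}$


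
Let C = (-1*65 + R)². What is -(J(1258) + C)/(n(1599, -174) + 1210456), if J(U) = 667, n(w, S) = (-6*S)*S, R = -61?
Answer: -16543/1028800 ≈ -0.016080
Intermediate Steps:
n(w, S) = -6*S²
C = 15876 (C = (-1*65 - 61)² = (-65 - 61)² = (-126)² = 15876)
-(J(1258) + C)/(n(1599, -174) + 1210456) = -(667 + 15876)/(-6*(-174)² + 1210456) = -16543/(-6*30276 + 1210456) = -16543/(-181656 + 1210456) = -16543/1028800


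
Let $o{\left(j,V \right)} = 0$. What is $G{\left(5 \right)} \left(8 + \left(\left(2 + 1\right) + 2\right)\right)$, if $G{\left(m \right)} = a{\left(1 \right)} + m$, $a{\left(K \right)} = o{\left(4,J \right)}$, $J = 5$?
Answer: $65$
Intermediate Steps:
$a{\left(K \right)} = 0$
$G{\left(m \right)} = m$ ($G{\left(m \right)} = 0 + m = m$)
$G{\left(5 \right)} \left(8 + \left(\left(2 + 1\right) + 2\right)\right) = 5 \left(8 + \left(\left(2 + 1\right) + 2\right)\right) = 5 \left(8 + \left(3 + 2\right)\right) = 5 \left(8 + 5\right) = 5 \cdot 13 = 65$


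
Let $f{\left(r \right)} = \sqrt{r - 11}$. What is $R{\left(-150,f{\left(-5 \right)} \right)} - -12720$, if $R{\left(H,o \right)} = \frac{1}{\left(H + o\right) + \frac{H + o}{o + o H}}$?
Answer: $\frac{25433836469764}{1999516493} - \frac{332866 i}{1999516493} \approx 12720.0 - 0.00016647 i$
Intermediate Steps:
$f{\left(r \right)} = \sqrt{-11 + r}$
$R{\left(H,o \right)} = \frac{1}{H + o + \frac{H + o}{o + H o}}$ ($R{\left(H,o \right)} = \frac{1}{\left(H + o\right) + \frac{H + o}{o + H o}} = \frac{1}{H + o + \frac{H + o}{o + H o}}$)
$R{\left(-150,f{\left(-5 \right)} \right)} - -12720 = \frac{\sqrt{-11 - 5} \left(1 - 150\right)}{-150 + \sqrt{-11 - 5} + \left(\sqrt{-11 - 5}\right)^{2} - 150 \sqrt{-11 - 5} - 150 \left(\sqrt{-11 - 5}\right)^{2} + \sqrt{-11 - 5} \left(-150\right)^{2}} - -12720 = \sqrt{-16} \frac{1}{-150 + \sqrt{-16} + \left(\sqrt{-16}\right)^{2} - 150 \sqrt{-16} - 150 \left(\sqrt{-16}\right)^{2} + \sqrt{-16} \cdot 22500} \left(-149\right) + 12720 = 4 i \frac{1}{-150 + 4 i + \left(4 i\right)^{2} - 150 \cdot 4 i - 150 \left(4 i\right)^{2} + 4 i 22500} \left(-149\right) + 12720 = 4 i \frac{1}{-150 + 4 i - 16 - 600 i - -2400 + 90000 i} \left(-149\right) + 12720 = 4 i \frac{1}{-150 + 4 i - 16 - 600 i + 2400 + 90000 i} \left(-149\right) + 12720 = 4 i \frac{1}{2234 + 89404 i} \left(-149\right) + 12720 = 4 i \frac{2234 - 89404 i}{7998065972} \left(-149\right) + 12720 = - \frac{149 i \left(2234 - 89404 i\right)}{1999516493} + 12720 = 12720 - \frac{149 i \left(2234 - 89404 i\right)}{1999516493}$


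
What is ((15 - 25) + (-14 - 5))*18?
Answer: -522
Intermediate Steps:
((15 - 25) + (-14 - 5))*18 = (-10 - 19)*18 = -29*18 = -522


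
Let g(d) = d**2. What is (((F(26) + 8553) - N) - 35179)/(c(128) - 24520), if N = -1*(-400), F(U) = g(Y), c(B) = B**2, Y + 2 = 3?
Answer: 27025/8136 ≈ 3.3217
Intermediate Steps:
Y = 1 (Y = -2 + 3 = 1)
F(U) = 1 (F(U) = 1**2 = 1)
N = 400
(((F(26) + 8553) - N) - 35179)/(c(128) - 24520) = (((1 + 8553) - 1*400) - 35179)/(128**2 - 24520) = ((8554 - 400) - 35179)/(16384 - 24520) = (8154 - 35179)/(-8136) = -27025*(-1/8136) = 27025/8136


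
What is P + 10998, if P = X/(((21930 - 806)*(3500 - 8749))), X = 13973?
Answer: 1219456862275/110879876 ≈ 10998.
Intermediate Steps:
P = -13973/110879876 (P = 13973/(((21930 - 806)*(3500 - 8749))) = 13973/((21124*(-5249))) = 13973/(-110879876) = 13973*(-1/110879876) = -13973/110879876 ≈ -0.00012602)
P + 10998 = -13973/110879876 + 10998 = 1219456862275/110879876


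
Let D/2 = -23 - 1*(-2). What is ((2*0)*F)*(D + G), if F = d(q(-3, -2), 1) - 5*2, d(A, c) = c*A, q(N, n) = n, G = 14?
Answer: 0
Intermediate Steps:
d(A, c) = A*c
D = -42 (D = 2*(-23 - 1*(-2)) = 2*(-23 + 2) = 2*(-21) = -42)
F = -12 (F = -2*1 - 5*2 = -2 - 10 = -12)
((2*0)*F)*(D + G) = ((2*0)*(-12))*(-42 + 14) = (0*(-12))*(-28) = 0*(-28) = 0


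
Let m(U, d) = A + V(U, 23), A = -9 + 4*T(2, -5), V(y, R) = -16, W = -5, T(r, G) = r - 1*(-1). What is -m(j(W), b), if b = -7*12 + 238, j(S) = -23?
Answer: 13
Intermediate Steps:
T(r, G) = 1 + r (T(r, G) = r + 1 = 1 + r)
A = 3 (A = -9 + 4*(1 + 2) = -9 + 4*3 = -9 + 12 = 3)
b = 154 (b = -84 + 238 = 154)
m(U, d) = -13 (m(U, d) = 3 - 16 = -13)
-m(j(W), b) = -1*(-13) = 13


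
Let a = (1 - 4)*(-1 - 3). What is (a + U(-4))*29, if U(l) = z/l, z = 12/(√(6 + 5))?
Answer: 348 - 87*√11/11 ≈ 321.77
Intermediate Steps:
z = 12*√11/11 (z = 12/(√11) = 12*(√11/11) = 12*√11/11 ≈ 3.6181)
U(l) = 12*√11/(11*l) (U(l) = (12*√11/11)/l = 12*√11/(11*l))
a = 12 (a = -3*(-4) = 12)
(a + U(-4))*29 = (12 + (12/11)*√11/(-4))*29 = (12 + (12/11)*√11*(-¼))*29 = (12 - 3*√11/11)*29 = 348 - 87*√11/11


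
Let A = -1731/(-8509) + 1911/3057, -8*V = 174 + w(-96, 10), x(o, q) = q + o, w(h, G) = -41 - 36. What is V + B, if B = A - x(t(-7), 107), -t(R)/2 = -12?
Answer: -9870445319/69365368 ≈ -142.30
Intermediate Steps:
w(h, G) = -77
t(R) = 24 (t(R) = -2*(-12) = 24)
x(o, q) = o + q
V = -97/8 (V = -(174 - 77)/8 = -1/8*97 = -97/8 ≈ -12.125)
A = 7184122/8670671 (A = -1731*(-1/8509) + 1911*(1/3057) = 1731/8509 + 637/1019 = 7184122/8670671 ≈ 0.82855)
B = -1128673779/8670671 (B = 7184122/8670671 - (24 + 107) = 7184122/8670671 - 1*131 = 7184122/8670671 - 131 = -1128673779/8670671 ≈ -130.17)
V + B = -97/8 - 1128673779/8670671 = -9870445319/69365368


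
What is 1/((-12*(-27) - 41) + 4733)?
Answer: 1/5016 ≈ 0.00019936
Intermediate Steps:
1/((-12*(-27) - 41) + 4733) = 1/((324 - 41) + 4733) = 1/(283 + 4733) = 1/5016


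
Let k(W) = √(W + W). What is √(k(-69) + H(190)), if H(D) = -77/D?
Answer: √(-14630 + 36100*I*√138)/190 ≈ 2.3821 + 2.4657*I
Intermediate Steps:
k(W) = √2*√W (k(W) = √(2*W) = √2*√W)
√(k(-69) + H(190)) = √(√2*√(-69) - 77/190) = √(√2*(I*√69) - 77*1/190) = √(I*√138 - 77/190) = √(-77/190 + I*√138)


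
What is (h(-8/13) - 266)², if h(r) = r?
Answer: 12013156/169 ≈ 71084.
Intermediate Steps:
(h(-8/13) - 266)² = (-8/13 - 266)² = (-3466/13)² = 12013156/169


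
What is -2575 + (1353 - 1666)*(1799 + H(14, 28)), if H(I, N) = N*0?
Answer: -565662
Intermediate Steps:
H(I, N) = 0
-2575 + (1353 - 1666)*(1799 + H(14, 28)) = -2575 + (1353 - 1666)*(1799 + 0) = -2575 - 313*1799 = -2575 - 563087 = -565662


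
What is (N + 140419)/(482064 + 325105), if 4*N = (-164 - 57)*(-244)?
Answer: 153900/807169 ≈ 0.19067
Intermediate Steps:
N = 13481 (N = ((-164 - 57)*(-244))/4 = (-221*(-244))/4 = (1/4)*53924 = 13481)
(N + 140419)/(482064 + 325105) = (13481 + 140419)/(482064 + 325105) = 153900/807169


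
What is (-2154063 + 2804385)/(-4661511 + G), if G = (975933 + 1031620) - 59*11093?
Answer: -24086/122535 ≈ -0.19656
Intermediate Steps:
G = 1353066 (G = 2007553 - 1*654487 = 2007553 - 654487 = 1353066)
(-2154063 + 2804385)/(-4661511 + G) = (-2154063 + 2804385)/(-4661511 + 1353066) = 650322/(-3308445) = 650322*(-1/3308445) = -24086/122535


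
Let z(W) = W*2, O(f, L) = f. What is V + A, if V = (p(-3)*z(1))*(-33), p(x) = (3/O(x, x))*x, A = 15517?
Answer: 15319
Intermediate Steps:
z(W) = 2*W
p(x) = 3 (p(x) = (3/x)*x = 3)
V = -198 (V = (3*(2*1))*(-33) = (3*2)*(-33) = 6*(-33) = -198)
V + A = -198 + 15517 = 15319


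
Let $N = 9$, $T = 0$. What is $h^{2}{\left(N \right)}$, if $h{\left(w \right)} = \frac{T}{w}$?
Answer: $0$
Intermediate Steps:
$h{\left(w \right)} = 0$ ($h{\left(w \right)} = \frac{0}{w} = 0$)
$h^{2}{\left(N \right)} = 0^{2} = 0$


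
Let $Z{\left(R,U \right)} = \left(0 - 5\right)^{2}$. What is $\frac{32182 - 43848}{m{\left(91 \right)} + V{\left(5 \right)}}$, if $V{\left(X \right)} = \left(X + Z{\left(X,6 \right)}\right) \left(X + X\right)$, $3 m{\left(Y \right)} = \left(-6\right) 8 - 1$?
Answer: $- \frac{34998}{851} \approx -41.126$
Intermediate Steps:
$Z{\left(R,U \right)} = 25$ ($Z{\left(R,U \right)} = \left(-5\right)^{2} = 25$)
$m{\left(Y \right)} = - \frac{49}{3}$ ($m{\left(Y \right)} = \frac{\left(-6\right) 8 - 1}{3} = \frac{-48 - 1}{3} = \frac{1}{3} \left(-49\right) = - \frac{49}{3}$)
$V{\left(X \right)} = 2 X \left(25 + X\right)$ ($V{\left(X \right)} = \left(X + 25\right) \left(X + X\right) = \left(25 + X\right) 2 X = 2 X \left(25 + X\right)$)
$\frac{32182 - 43848}{m{\left(91 \right)} + V{\left(5 \right)}} = \frac{32182 - 43848}{- \frac{49}{3} + 2 \cdot 5 \left(25 + 5\right)} = - \frac{11666}{- \frac{49}{3} + 2 \cdot 5 \cdot 30} = - \frac{11666}{- \frac{49}{3} + 300} = - \frac{11666}{\frac{851}{3}} = \left(-11666\right) \frac{3}{851} = - \frac{34998}{851}$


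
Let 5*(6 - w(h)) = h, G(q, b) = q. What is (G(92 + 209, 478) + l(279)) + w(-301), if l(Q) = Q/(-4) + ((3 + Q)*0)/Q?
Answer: 5949/20 ≈ 297.45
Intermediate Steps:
w(h) = 6 - h/5
l(Q) = -Q/4 (l(Q) = Q*(-¼) + 0/Q = -Q/4 + 0 = -Q/4)
(G(92 + 209, 478) + l(279)) + w(-301) = ((92 + 209) - ¼*279) + (6 - ⅕*(-301)) = (301 - 279/4) + (6 + 301/5) = 925/4 + 331/5 = 5949/20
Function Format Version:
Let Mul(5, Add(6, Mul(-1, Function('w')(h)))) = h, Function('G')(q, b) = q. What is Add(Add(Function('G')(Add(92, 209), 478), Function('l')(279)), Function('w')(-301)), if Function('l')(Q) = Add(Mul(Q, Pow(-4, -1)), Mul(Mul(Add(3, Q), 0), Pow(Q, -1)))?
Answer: Rational(5949, 20) ≈ 297.45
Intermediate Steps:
Function('w')(h) = Add(6, Mul(Rational(-1, 5), h))
Function('l')(Q) = Mul(Rational(-1, 4), Q) (Function('l')(Q) = Add(Mul(Q, Rational(-1, 4)), Mul(0, Pow(Q, -1))) = Add(Mul(Rational(-1, 4), Q), 0) = Mul(Rational(-1, 4), Q))
Add(Add(Function('G')(Add(92, 209), 478), Function('l')(279)), Function('w')(-301)) = Add(Add(Add(92, 209), Mul(Rational(-1, 4), 279)), Add(6, Mul(Rational(-1, 5), -301))) = Add(Add(301, Rational(-279, 4)), Add(6, Rational(301, 5))) = Add(Rational(925, 4), Rational(331, 5)) = Rational(5949, 20)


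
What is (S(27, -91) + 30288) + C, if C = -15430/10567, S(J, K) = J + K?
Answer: 319361578/10567 ≈ 30223.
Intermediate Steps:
C = -15430/10567 (C = -15430*1/10567 = -15430/10567 ≈ -1.4602)
(S(27, -91) + 30288) + C = ((27 - 91) + 30288) - 15430/10567 = (-64 + 30288) - 15430/10567 = 30224 - 15430/10567 = 319361578/10567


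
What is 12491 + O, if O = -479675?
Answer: -467184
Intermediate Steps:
12491 + O = 12491 - 479675 = -467184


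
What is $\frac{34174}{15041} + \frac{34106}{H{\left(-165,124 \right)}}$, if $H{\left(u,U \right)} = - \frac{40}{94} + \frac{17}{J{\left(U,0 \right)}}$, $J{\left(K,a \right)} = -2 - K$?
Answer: $- \frac{3037803561506}{49921079} \approx -60852.0$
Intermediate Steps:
$H{\left(u,U \right)} = - \frac{20}{47} + \frac{17}{-2 - U}$ ($H{\left(u,U \right)} = - \frac{40}{94} + \frac{17}{-2 - U} = \left(-40\right) \frac{1}{94} + \frac{17}{-2 - U} = - \frac{20}{47} + \frac{17}{-2 - U}$)
$\frac{34174}{15041} + \frac{34106}{H{\left(-165,124 \right)}} = \frac{34174}{15041} + \frac{34106}{\frac{1}{47} \frac{1}{2 + 124} \left(-839 - 2480\right)} = 34174 \cdot \frac{1}{15041} + \frac{34106}{\frac{1}{47} \cdot \frac{1}{126} \left(-839 - 2480\right)} = \frac{34174}{15041} + \frac{34106}{\frac{1}{47} \cdot \frac{1}{126} \left(-3319\right)} = \frac{34174}{15041} + \frac{34106}{- \frac{3319}{5922}} = \frac{34174}{15041} + 34106 \left(- \frac{5922}{3319}\right) = \frac{34174}{15041} - \frac{201975732}{3319} = - \frac{3037803561506}{49921079}$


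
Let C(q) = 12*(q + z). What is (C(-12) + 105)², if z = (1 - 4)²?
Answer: 4761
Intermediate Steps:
z = 9 (z = (-3)² = 9)
C(q) = 108 + 12*q (C(q) = 12*(q + 9) = 12*(9 + q) = 108 + 12*q)
(C(-12) + 105)² = ((108 + 12*(-12)) + 105)² = ((108 - 144) + 105)² = (-36 + 105)² = 69² = 4761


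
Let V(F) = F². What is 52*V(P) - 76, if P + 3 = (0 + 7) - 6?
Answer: 132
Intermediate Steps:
P = -2 (P = -3 + ((0 + 7) - 6) = -3 + (7 - 6) = -3 + 1 = -2)
52*V(P) - 76 = 52*(-2)² - 76 = 52*4 - 76 = 208 - 76 = 132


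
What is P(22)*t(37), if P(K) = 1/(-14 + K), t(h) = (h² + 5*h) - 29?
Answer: 1525/8 ≈ 190.63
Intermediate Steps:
t(h) = -29 + h² + 5*h
P(22)*t(37) = (-29 + 37² + 5*37)/(-14 + 22) = (-29 + 1369 + 185)/8 = (⅛)*1525 = 1525/8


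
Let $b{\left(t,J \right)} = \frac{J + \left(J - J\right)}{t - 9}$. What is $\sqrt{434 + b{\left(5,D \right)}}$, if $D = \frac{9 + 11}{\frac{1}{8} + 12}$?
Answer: $\frac{\sqrt{4079626}}{97} \approx 20.823$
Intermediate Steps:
$D = \frac{160}{97}$ ($D = \frac{20}{\frac{1}{8} + 12} = \frac{20}{\frac{97}{8}} = 20 \cdot \frac{8}{97} = \frac{160}{97} \approx 1.6495$)
$b{\left(t,J \right)} = \frac{J}{-9 + t}$ ($b{\left(t,J \right)} = \frac{J + 0}{-9 + t} = \frac{J}{-9 + t}$)
$\sqrt{434 + b{\left(5,D \right)}} = \sqrt{434 + \frac{160}{97 \left(-9 + 5\right)}} = \sqrt{434 + \frac{160}{97 \left(-4\right)}} = \sqrt{434 + \frac{160}{97} \left(- \frac{1}{4}\right)} = \sqrt{434 - \frac{40}{97}} = \sqrt{\frac{42058}{97}} = \frac{\sqrt{4079626}}{97}$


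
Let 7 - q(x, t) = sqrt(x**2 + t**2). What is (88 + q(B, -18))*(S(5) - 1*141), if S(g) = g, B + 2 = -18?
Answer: -12920 + 272*sqrt(181) ≈ -9260.6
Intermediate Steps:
B = -20 (B = -2 - 18 = -20)
q(x, t) = 7 - sqrt(t**2 + x**2) (q(x, t) = 7 - sqrt(x**2 + t**2) = 7 - sqrt(t**2 + x**2))
(88 + q(B, -18))*(S(5) - 1*141) = (88 + (7 - sqrt((-18)**2 + (-20)**2)))*(5 - 1*141) = (88 + (7 - sqrt(324 + 400)))*(5 - 141) = (88 + (7 - sqrt(724)))*(-136) = (88 + (7 - 2*sqrt(181)))*(-136) = (95 - 2*sqrt(181))*(-136) = -12920 + 272*sqrt(181)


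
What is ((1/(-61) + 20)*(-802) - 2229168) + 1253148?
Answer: -60514858/61 ≈ -9.9205e+5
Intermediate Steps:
((1/(-61) + 20)*(-802) - 2229168) + 1253148 = ((-1/61 + 20)*(-802) - 2229168) + 1253148 = ((1219/61)*(-802) - 2229168) + 1253148 = (-977638/61 - 2229168) + 1253148 = -136956886/61 + 1253148 = -60514858/61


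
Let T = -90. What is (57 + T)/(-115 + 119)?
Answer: -33/4 ≈ -8.2500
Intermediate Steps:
(57 + T)/(-115 + 119) = (57 - 90)/(-115 + 119) = -33/4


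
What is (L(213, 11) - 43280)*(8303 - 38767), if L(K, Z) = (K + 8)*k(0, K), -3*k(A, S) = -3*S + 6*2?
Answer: -88619776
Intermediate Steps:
k(A, S) = -4 + S (k(A, S) = -(-3*S + 6*2)/3 = -(-3*S + 12)/3 = -(12 - 3*S)/3 = -4 + S)
L(K, Z) = (-4 + K)*(8 + K) (L(K, Z) = (K + 8)*(-4 + K) = (8 + K)*(-4 + K) = (-4 + K)*(8 + K))
(L(213, 11) - 43280)*(8303 - 38767) = ((-4 + 213)*(8 + 213) - 43280)*(8303 - 38767) = (209*221 - 43280)*(-30464) = (46189 - 43280)*(-30464) = 2909*(-30464) = -88619776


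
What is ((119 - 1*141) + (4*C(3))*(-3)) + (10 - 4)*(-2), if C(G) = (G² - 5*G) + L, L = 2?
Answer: 14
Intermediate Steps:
C(G) = 2 + G² - 5*G (C(G) = (G² - 5*G) + 2 = 2 + G² - 5*G)
((119 - 1*141) + (4*C(3))*(-3)) + (10 - 4)*(-2) = ((119 - 1*141) + (4*(2 + 3² - 5*3))*(-3)) + (10 - 4)*(-2) = ((119 - 141) + (4*(2 + 9 - 15))*(-3)) + 6*(-2) = (-22 + (4*(-4))*(-3)) - 12 = (-22 - 16*(-3)) - 12 = (-22 + 48) - 12 = 26 - 12 = 14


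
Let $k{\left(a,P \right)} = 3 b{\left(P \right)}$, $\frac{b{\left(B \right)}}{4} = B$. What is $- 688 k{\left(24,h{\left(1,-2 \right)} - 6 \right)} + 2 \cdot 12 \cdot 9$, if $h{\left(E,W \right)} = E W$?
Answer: $66264$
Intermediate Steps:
$b{\left(B \right)} = 4 B$
$k{\left(a,P \right)} = 12 P$ ($k{\left(a,P \right)} = 3 \cdot 4 P = 12 P$)
$- 688 k{\left(24,h{\left(1,-2 \right)} - 6 \right)} + 2 \cdot 12 \cdot 9 = - 688 \cdot 12 \left(1 \left(-2\right) - 6\right) + 2 \cdot 12 \cdot 9 = - 688 \cdot 12 \left(-2 - 6\right) + 24 \cdot 9 = - 688 \cdot 12 \left(-8\right) + 216 = \left(-688\right) \left(-96\right) + 216 = 66048 + 216 = 66264$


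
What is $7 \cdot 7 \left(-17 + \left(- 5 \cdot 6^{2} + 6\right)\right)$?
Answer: $-9359$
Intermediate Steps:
$7 \cdot 7 \left(-17 + \left(- 5 \cdot 6^{2} + 6\right)\right) = 49 \left(-17 + \left(\left(-5\right) 36 + 6\right)\right) = 49 \left(-17 + \left(-180 + 6\right)\right) = 49 \left(-17 - 174\right) = 49 \left(-191\right) = -9359$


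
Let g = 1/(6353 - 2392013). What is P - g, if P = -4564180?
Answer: -10888581658799/2385660 ≈ -4.5642e+6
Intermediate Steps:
g = -1/2385660 (g = 1/(-2385660) = -1/2385660 ≈ -4.1917e-7)
P - g = -4564180 - 1*(-1/2385660) = -4564180 + 1/2385660 = -10888581658799/2385660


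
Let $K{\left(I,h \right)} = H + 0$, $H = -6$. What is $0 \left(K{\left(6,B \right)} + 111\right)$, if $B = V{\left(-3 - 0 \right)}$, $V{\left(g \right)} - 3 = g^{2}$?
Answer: $0$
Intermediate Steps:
$V{\left(g \right)} = 3 + g^{2}$
$B = 12$ ($B = 3 + \left(-3 - 0\right)^{2} = 3 + \left(-3 + 0\right)^{2} = 3 + \left(-3\right)^{2} = 3 + 9 = 12$)
$K{\left(I,h \right)} = -6$ ($K{\left(I,h \right)} = -6 + 0 = -6$)
$0 \left(K{\left(6,B \right)} + 111\right) = 0 \left(-6 + 111\right) = 0 \cdot 105 = 0$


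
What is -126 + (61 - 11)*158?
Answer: 7774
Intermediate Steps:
-126 + (61 - 11)*158 = -126 + 50*158 = -126 + 7900 = 7774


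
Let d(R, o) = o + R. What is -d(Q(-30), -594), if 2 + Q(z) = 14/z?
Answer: 8947/15 ≈ 596.47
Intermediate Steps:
Q(z) = -2 + 14/z
d(R, o) = R + o
-d(Q(-30), -594) = -((-2 + 14/(-30)) - 594) = -((-2 + 14*(-1/30)) - 594) = -((-2 - 7/15) - 594) = -(-37/15 - 594) = -1*(-8947/15) = 8947/15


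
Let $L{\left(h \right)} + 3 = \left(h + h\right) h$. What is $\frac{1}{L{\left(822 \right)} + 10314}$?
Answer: $\frac{1}{1361679} \approx 7.3439 \cdot 10^{-7}$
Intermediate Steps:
$L{\left(h \right)} = -3 + 2 h^{2}$ ($L{\left(h \right)} = -3 + \left(h + h\right) h = -3 + 2 h h = -3 + 2 h^{2}$)
$\frac{1}{L{\left(822 \right)} + 10314} = \frac{1}{\left(-3 + 2 \cdot 822^{2}\right) + 10314} = \frac{1}{\left(-3 + 2 \cdot 675684\right) + 10314} = \frac{1}{\left(-3 + 1351368\right) + 10314} = \frac{1}{1351365 + 10314} = \frac{1}{1361679}$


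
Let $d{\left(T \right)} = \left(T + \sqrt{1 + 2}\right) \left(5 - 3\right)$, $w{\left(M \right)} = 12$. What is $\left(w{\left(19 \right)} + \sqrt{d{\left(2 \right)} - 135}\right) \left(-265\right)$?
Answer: $-3180 - 265 i \sqrt{131 - 2 \sqrt{3}} \approx -3180.0 - 2992.7 i$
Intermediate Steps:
$d{\left(T \right)} = 2 T + 2 \sqrt{3}$ ($d{\left(T \right)} = \left(T + \sqrt{3}\right) 2 = 2 T + 2 \sqrt{3}$)
$\left(w{\left(19 \right)} + \sqrt{d{\left(2 \right)} - 135}\right) \left(-265\right) = \left(12 + \sqrt{\left(2 \cdot 2 + 2 \sqrt{3}\right) - 135}\right) \left(-265\right) = \left(12 + \sqrt{\left(4 + 2 \sqrt{3}\right) - 135}\right) \left(-265\right) = \left(12 + \sqrt{-131 + 2 \sqrt{3}}\right) \left(-265\right) = -3180 - 265 \sqrt{-131 + 2 \sqrt{3}}$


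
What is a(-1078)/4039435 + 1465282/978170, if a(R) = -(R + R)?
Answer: 592102033019/395125413395 ≈ 1.4985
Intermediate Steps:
a(R) = -2*R
a(-1078)/4039435 + 1465282/978170 = -2*(-1078)/4039435 + 1465282/978170 = 2156*(1/4039435) + 1465282*(1/978170) = 2156/4039435 + 732641/489085 = 592102033019/395125413395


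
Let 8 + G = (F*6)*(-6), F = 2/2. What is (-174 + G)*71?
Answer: -15478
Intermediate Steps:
F = 1 (F = 2*(1/2) = 1)
G = -44 (G = -8 + (1*6)*(-6) = -8 + 6*(-6) = -8 - 36 = -44)
(-174 + G)*71 = (-174 - 44)*71 = -218*71 = -15478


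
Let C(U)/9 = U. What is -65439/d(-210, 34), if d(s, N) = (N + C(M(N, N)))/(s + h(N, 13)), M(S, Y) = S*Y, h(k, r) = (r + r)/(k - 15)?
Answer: 129700098/99161 ≈ 1308.0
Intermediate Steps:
h(k, r) = 2*r/(-15 + k) (h(k, r) = (2*r)/(-15 + k) = 2*r/(-15 + k))
C(U) = 9*U
d(s, N) = (N + 9*N**2)/(s + 26/(-15 + N)) (d(s, N) = (N + 9*(N*N))/(s + 2*13/(-15 + N)) = (N + 9*N**2)/(s + 26/(-15 + N)))
-65439/d(-210, 34) = -65439*(26 - 210*(-15 + 34))/(34*(1 + 9*34)*(-15 + 34)) = -65439*(26 - 210*19)/(646*(1 + 306)) = -65439/(34*307*19/(26 - 3990)) = -65439/(34*307*19/(-3964)) = -65439/(34*(-1/3964)*307*19) = -65439/(-99161/1982) = -65439*(-1982/99161) = 129700098/99161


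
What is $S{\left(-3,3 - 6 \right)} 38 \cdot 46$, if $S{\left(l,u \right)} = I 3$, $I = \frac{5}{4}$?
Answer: $6555$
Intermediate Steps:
$I = \frac{5}{4}$ ($I = 5 \cdot \frac{1}{4} = \frac{5}{4} \approx 1.25$)
$S{\left(l,u \right)} = \frac{15}{4}$ ($S{\left(l,u \right)} = \frac{5}{4} \cdot 3 = \frac{15}{4}$)
$S{\left(-3,3 - 6 \right)} 38 \cdot 46 = \frac{15}{4} \cdot 38 \cdot 46 = \frac{285}{2} \cdot 46 = 6555$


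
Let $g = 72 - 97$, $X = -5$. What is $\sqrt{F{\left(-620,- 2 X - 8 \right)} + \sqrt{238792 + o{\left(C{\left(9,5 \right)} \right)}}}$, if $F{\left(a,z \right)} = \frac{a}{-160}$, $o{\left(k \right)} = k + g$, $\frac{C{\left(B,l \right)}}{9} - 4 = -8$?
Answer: $\frac{\sqrt{62 + 16 \sqrt{238731}}}{4} \approx 22.192$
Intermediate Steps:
$C{\left(B,l \right)} = -36$ ($C{\left(B,l \right)} = 36 + 9 \left(-8\right) = 36 - 72 = -36$)
$g = -25$
$o{\left(k \right)} = -25 + k$ ($o{\left(k \right)} = k - 25 = -25 + k$)
$F{\left(a,z \right)} = - \frac{a}{160}$ ($F{\left(a,z \right)} = a \left(- \frac{1}{160}\right) = - \frac{a}{160}$)
$\sqrt{F{\left(-620,- 2 X - 8 \right)} + \sqrt{238792 + o{\left(C{\left(9,5 \right)} \right)}}} = \sqrt{\left(- \frac{1}{160}\right) \left(-620\right) + \sqrt{238792 - 61}} = \sqrt{\frac{31}{8} + \sqrt{238792 - 61}} = \sqrt{\frac{31}{8} + \sqrt{238731}}$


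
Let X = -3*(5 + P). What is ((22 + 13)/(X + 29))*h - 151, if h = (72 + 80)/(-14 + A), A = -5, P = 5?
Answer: 129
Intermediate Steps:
X = -30 (X = -3*(5 + 5) = -3*10 = -30)
h = -8 (h = (72 + 80)/(-14 - 5) = 152/(-19) = 152*(-1/19) = -8)
((22 + 13)/(X + 29))*h - 151 = ((22 + 13)/(-30 + 29))*(-8) - 151 = (35/(-1))*(-8) - 151 = (35*(-1))*(-8) - 151 = -35*(-8) - 151 = 280 - 151 = 129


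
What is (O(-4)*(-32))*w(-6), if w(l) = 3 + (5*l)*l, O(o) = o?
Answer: 23424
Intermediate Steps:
w(l) = 3 + 5*l²
(O(-4)*(-32))*w(-6) = (-4*(-32))*(3 + 5*(-6)²) = 128*(3 + 5*36) = 128*(3 + 180) = 128*183 = 23424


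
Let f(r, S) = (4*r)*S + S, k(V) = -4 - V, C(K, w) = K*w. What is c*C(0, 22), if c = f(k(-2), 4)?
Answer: 0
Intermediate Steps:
f(r, S) = S + 4*S*r (f(r, S) = 4*S*r + S = S + 4*S*r)
c = -28 (c = 4*(1 + 4*(-4 - 1*(-2))) = 4*(1 + 4*(-4 + 2)) = 4*(1 + 4*(-2)) = 4*(1 - 8) = 4*(-7) = -28)
c*C(0, 22) = -0*22 = -28*0 = 0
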